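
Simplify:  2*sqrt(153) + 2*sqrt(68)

10*sqrt(17)

2*sqrt(153) = 6*sqrt(17); 2*sqrt(68) = 4*sqrt(17)
Combine: (6 + 4)·sqrt(17) = 10*sqrt(17)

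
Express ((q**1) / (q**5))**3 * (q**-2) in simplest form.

q**(-14)

Inside the bracket: (q**-4)
Raise to the power 3: (q**-12)
Multiply by (q**-2): add exponents.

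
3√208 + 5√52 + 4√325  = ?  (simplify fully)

3√208 = 12*√13; 5√52 = 10*√13; 4√325 = 20*√13
Combine: (12 + 10 + 20)·√13 = 42*√13

42*√13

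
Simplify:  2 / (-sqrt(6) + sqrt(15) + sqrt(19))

(-14*sqrt(6) + sqrt(19) + 5*sqrt(15) + 3*sqrt(190))/89

Group as (sqrt(15) + sqrt(19)) - sqrt(6); multiply by (sqrt(15) + sqrt(19)) + sqrt(6), then rationalise the remaining surd.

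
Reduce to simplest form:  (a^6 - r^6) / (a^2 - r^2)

a^6 - r^6 factors as -(-a + r)*(a + r)*(a^2 - a*r + r^2)*(a^2 + a*r + r^2).

a^4 + a^2*r^2 + r^4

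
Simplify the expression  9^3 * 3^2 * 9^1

3^10

9^3 = 3^6; 3^2 = 3^2; 9^1 = 3^2
Combine exponents: 3^10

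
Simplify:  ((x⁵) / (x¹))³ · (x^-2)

Inside the bracket: x⁴
Raise to the power 3: x^12
Multiply by (x^-2): add exponents.

x^10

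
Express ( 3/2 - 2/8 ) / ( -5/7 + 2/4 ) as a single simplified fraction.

-35/6

Numerator: 3/2 - 2/8 = 5/4
Denominator: -5/7 + 2/4 = -3/14
Divide: (5/4) · (-14/3) = -35/6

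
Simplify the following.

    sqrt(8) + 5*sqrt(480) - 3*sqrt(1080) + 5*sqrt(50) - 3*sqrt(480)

sqrt(8) = 2*sqrt(2); 5*sqrt(480) = 20*sqrt(30); 3*sqrt(1080) = 18*sqrt(30); 5*sqrt(50) = 25*sqrt(2); 3*sqrt(480) = 12*sqrt(30)

-10*sqrt(30) + 27*sqrt(2)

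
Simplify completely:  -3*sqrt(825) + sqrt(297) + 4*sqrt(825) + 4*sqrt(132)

3*sqrt(825) = 15*sqrt(33); sqrt(297) = 3*sqrt(33); 4*sqrt(825) = 20*sqrt(33); 4*sqrt(132) = 8*sqrt(33)
Combine: (-15 + 3 + 20 + 8)·sqrt(33) = 16*sqrt(33)

16*sqrt(33)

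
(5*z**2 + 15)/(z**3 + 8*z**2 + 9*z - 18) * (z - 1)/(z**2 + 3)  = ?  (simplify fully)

5/(z**2 + 9*z + 18)

Factor: 5*z**2 + 15 = 5*(z**2 + 3);  z**3 + 8*z**2 + 9*z - 18 = (z - 1)*(z + 6)*(z + 3)
Cancel the common factors (z**2 + 3), (z - 1).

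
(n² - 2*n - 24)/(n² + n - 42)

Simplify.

(n + 4)/(n + 7)

Factor: n² - 2*n - 24 = (n + 4)·(n - 6);  n² + n - 42 = (n - 6)·(n + 7)
Cancel the common factor (n - 6).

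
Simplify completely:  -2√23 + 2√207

4*√23

2√23 = 2*√23; 2√207 = 6*√23
Combine: (-2 + 6)·√23 = 4*√23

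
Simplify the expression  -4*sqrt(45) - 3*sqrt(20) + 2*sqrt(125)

4*sqrt(45) = 12*sqrt(5); 3*sqrt(20) = 6*sqrt(5); 2*sqrt(125) = 10*sqrt(5)
Combine: (-12 - 6 + 10)·sqrt(5) = -8*sqrt(5)

-8*sqrt(5)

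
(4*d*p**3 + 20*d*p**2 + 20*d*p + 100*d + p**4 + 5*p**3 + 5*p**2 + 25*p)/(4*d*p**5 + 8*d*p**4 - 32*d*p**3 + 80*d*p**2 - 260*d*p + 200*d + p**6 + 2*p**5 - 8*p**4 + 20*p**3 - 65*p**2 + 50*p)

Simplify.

1/(p**2 - 3*p + 2)

Factor: 4*d*p**3 + 20*d*p**2 + 20*d*p + 100*d + p**4 + 5*p**3 + 5*p**2 + 25*p = (4*d + p)*(p + 5)*(p**2 + 5);  4*d*p**5 + 8*d*p**4 - 32*d*p**3 + 80*d*p**2 - 260*d*p + 200*d + p**6 + 2*p**5 - 8*p**4 + 20*p**3 - 65*p**2 + 50*p = (p**2 + 5)*(p - 1)*(4*d + p)*(p - 2)*(p + 5)
Cancel the common factors (p**2 + 5), (4*d + p), (p + 5).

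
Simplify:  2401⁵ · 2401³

2401⁵ = 7^20; 2401³ = 7^12
Combine exponents: 7^32

7^32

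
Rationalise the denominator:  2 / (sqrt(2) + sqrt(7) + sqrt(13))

(-sqrt(182) - 2*sqrt(13) + 4*sqrt(7) + 9*sqrt(2))/10

Group as (sqrt(2) + sqrt(7)) + sqrt(13); multiply by (sqrt(2) + sqrt(7)) - sqrt(13), then rationalise the remaining surd.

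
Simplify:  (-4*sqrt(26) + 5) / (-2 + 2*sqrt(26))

(-99 + sqrt(26))/50

Multiply numerator and denominator by -2*sqrt(26) - 2.
Denominator becomes -100; numerator becomes -2*sqrt(26) + 198.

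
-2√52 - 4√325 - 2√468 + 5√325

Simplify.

-11*√13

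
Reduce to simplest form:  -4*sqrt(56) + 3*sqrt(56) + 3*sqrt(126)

7*sqrt(14)

4*sqrt(56) = 8*sqrt(14); 3*sqrt(56) = 6*sqrt(14); 3*sqrt(126) = 9*sqrt(14)
Combine: (-8 + 6 + 9)·sqrt(14) = 7*sqrt(14)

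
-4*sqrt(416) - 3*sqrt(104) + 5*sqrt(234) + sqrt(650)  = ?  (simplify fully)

4*sqrt(416) = 16*sqrt(26); 3*sqrt(104) = 6*sqrt(26); 5*sqrt(234) = 15*sqrt(26); sqrt(650) = 5*sqrt(26)
Combine: (-16 - 6 + 15 + 5)·sqrt(26) = -2*sqrt(26)

-2*sqrt(26)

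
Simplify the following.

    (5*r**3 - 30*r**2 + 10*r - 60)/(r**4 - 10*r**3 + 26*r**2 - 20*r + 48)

5/(r - 4)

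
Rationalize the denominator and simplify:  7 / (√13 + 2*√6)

(-7*√13 + 14*√6)/11

Multiply numerator and denominator by -√13 + 2*√6.
Denominator becomes 11; numerator becomes -7*√13 + 14*√6.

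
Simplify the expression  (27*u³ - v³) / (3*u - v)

9*u² + 3*u*v + v²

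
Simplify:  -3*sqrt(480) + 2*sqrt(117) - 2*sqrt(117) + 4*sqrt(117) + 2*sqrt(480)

-4*sqrt(30) + 12*sqrt(13)

3*sqrt(480) = 12*sqrt(30); 2*sqrt(117) = 6*sqrt(13); 2*sqrt(117) = 6*sqrt(13); 4*sqrt(117) = 12*sqrt(13); 2*sqrt(480) = 8*sqrt(30)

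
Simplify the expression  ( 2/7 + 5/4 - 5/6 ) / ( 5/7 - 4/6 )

Numerator: 2/7 + 5/4 - 5/6 = 59/84
Denominator: 5/7 - 4/6 = 1/21
Divide: (59/84) · (21) = 59/4

59/4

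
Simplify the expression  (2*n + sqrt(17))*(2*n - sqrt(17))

4*n**2 - 17

Difference of squares with P = 2*n, Q = sqrt(17).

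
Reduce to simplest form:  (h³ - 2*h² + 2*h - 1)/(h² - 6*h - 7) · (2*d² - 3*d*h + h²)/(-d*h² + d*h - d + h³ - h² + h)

(-2*d*h + 2*d + h² - h)/(h² - 6*h - 7)

Factor: h³ - 2*h² + 2*h - 1 = (h - 1)·(h² - h + 1);  h² - 6*h - 7 = (h - 7)·(h + 1);  2*d² - 3*d*h + h² = (-d + h)·(-2*d + h);  -d*h² + d*h - d + h³ - h² + h = (h² - h + 1)·(-d + h)
Cancel the common factors (h² - h + 1), (-d + h).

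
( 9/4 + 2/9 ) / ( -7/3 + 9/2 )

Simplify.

89/78

Numerator: 9/4 + 2/9 = 89/36
Denominator: -7/3 + 9/2 = 13/6
Divide: (89/36) · (6/13) = 89/78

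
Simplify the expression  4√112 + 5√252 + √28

48*√7

4√112 = 16*√7; 5√252 = 30*√7; √28 = 2*√7
Combine: (16 + 30 + 2)·√7 = 48*√7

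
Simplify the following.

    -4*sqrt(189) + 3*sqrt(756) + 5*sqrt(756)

4*sqrt(189) = 12*sqrt(21); 3*sqrt(756) = 18*sqrt(21); 5*sqrt(756) = 30*sqrt(21)
Combine: (-12 + 18 + 30)·sqrt(21) = 36*sqrt(21)

36*sqrt(21)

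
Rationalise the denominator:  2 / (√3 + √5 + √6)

Group as (√3 + √6) + √5; multiply by (√3 + √6) - √5, then rationalise the remaining surd.

(-3*√10 + √6 + 2*√5 + 4*√3)/14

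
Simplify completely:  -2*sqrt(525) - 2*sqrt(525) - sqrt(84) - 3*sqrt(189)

-31*sqrt(21)

2*sqrt(525) = 10*sqrt(21); 2*sqrt(525) = 10*sqrt(21); sqrt(84) = 2*sqrt(21); 3*sqrt(189) = 9*sqrt(21)
Combine: (-10 - 10 - 2 - 9)·sqrt(21) = -31*sqrt(21)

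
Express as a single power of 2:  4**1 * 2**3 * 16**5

2**25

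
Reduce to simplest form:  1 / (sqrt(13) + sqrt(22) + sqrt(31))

Group as (sqrt(13) + sqrt(22)) + sqrt(31); multiply by (sqrt(13) + sqrt(22)) - sqrt(31), then rationalise the remaining surd.

(-sqrt(8866) + 2*sqrt(31) + 11*sqrt(22) + 20*sqrt(13))/564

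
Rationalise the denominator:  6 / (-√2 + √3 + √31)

(-45*√3 - 3*√186 + 48*√2 + 39*√31)/163

Group as (√3 + √31) - √2; multiply by (√3 + √31) + √2, then rationalise the remaining surd.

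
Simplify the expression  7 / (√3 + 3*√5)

(-√3 + 3*√5)/6

Multiply numerator and denominator by -√3 + 3*√5.
Denominator becomes 42; numerator becomes -7*√3 + 21*√5.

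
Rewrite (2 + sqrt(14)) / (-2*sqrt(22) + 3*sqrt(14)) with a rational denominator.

Multiply numerator and denominator by 2*sqrt(22) + 3*sqrt(14).
Denominator becomes 38; numerator becomes 4*sqrt(22) + 6*sqrt(14) + 4*sqrt(77) + 42.

(2*sqrt(22) + 3*sqrt(14) + 2*sqrt(77) + 21)/19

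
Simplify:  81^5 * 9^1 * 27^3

3^31

81^5 = 3^20; 9^1 = 3^2; 27^3 = 3^9
Combine exponents: 3^31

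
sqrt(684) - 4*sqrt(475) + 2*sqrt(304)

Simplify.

-6*sqrt(19)

sqrt(684) = 6*sqrt(19); 4*sqrt(475) = 20*sqrt(19); 2*sqrt(304) = 8*sqrt(19)
Combine: (6 - 20 + 8)·sqrt(19) = -6*sqrt(19)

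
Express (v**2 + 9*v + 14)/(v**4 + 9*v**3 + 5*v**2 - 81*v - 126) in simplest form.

Factor: v**2 + 9*v + 14 = (v + 7)*(v + 2);  v**4 + 9*v**3 + 5*v**2 - 81*v - 126 = (v + 2)*(v + 7)*(v + 3)*(v - 3)
Cancel the common factors (v + 2), (v + 7).

1/(v**2 - 9)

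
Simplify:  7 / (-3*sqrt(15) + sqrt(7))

Multiply numerator and denominator by sqrt(7) + 3*sqrt(15).
Denominator becomes -128; numerator becomes 7*sqrt(7) + 21*sqrt(15).

(-21*sqrt(15) - 7*sqrt(7))/128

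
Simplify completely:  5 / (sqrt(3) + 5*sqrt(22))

Multiply numerator and denominator by -sqrt(3) + 5*sqrt(22).
Denominator becomes 547; numerator becomes -5*sqrt(3) + 25*sqrt(22).

(-5*sqrt(3) + 25*sqrt(22))/547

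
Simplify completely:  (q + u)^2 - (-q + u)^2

Only the odd-power cross terms survive.

4*q*u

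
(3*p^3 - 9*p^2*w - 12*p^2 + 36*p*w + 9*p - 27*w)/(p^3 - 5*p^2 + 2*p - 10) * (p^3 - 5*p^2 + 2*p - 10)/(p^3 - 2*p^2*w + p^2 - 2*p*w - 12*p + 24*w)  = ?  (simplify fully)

Factor: 3*p^3 - 9*p^2*w - 12*p^2 + 36*p*w + 9*p - 27*w = 3*(p - 3)*(p - 3*w)*(p - 1);  p^3 - 5*p^2 + 2*p - 10 = (p - 5)*(p^2 + 2);  p^3 - 5*p^2 + 2*p - 10 = (p - 5)*(p^2 + 2);  p^3 - 2*p^2*w + p^2 - 2*p*w - 12*p + 24*w = (p - 2*w)*(p + 4)*(p - 3)
Cancel the common factors (p^2 + 2), (p - 5), (p - 3).

(3*p^2 - 9*p*w - 3*p + 9*w)/(p^2 - 2*p*w + 4*p - 8*w)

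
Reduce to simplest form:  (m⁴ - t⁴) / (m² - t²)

m² + t²

Factor m^4 - t^4 and cancel (m² - t²).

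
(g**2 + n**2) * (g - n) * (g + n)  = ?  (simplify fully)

g**4 - n**4

Telescope via difference of squares: (g+n)(g-n) = g**2 - n**2, then repeat with the next factor.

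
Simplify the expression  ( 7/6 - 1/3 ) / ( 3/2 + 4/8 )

5/12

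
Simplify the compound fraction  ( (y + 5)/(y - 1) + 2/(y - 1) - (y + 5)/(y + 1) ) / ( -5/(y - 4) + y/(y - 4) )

Numerator: (y + 5)/(y - 1) + 2/(y - 1) - (y + 5)/(y + 1) = (4*y + 12)/(y**2 - 1)
Denominator: -5/(y - 4) + y/(y - 4) = (y - 5)/(y - 4)
Divide: ((4*y + 12)/(y**2 - 1)) · ((y - 4)/(y - 5)) = (4*y**2 - 4*y - 48)/(y**3 - 5*y**2 - y + 5)

(4*y**2 - 4*y - 48)/(y**3 - 5*y**2 - y + 5)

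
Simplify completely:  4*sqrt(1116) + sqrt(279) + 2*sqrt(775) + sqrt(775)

42*sqrt(31)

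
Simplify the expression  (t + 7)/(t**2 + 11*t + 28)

1/(t + 4)

Factor: t**2 + 11*t + 28 = (t + 4)*(t + 7)
Cancel the common factor (t + 7).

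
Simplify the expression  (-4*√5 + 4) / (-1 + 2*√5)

Multiply numerator and denominator by -2*√5 - 1.
Denominator becomes -19; numerator becomes -4*√5 + 36.

(-36 + 4*√5)/19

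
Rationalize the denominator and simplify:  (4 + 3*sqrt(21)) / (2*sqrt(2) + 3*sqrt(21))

Multiply numerator and denominator by -2*sqrt(2) + 3*sqrt(21).
Denominator becomes 181; numerator becomes -6*sqrt(42) - 8*sqrt(2) + 12*sqrt(21) + 189.

(-6*sqrt(42) - 8*sqrt(2) + 12*sqrt(21) + 189)/181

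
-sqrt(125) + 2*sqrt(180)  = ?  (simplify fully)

sqrt(125) = 5*sqrt(5); 2*sqrt(180) = 12*sqrt(5)
Combine: (-5 + 12)·sqrt(5) = 7*sqrt(5)

7*sqrt(5)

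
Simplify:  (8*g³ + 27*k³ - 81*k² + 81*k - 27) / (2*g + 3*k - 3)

4*g² - 6*g*k + 6*g + 9*k² - 18*k + 9

Apply the sum-of-cubes factorisation and cancel (2*g + 3*k - 3).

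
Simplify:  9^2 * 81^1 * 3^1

3^9

9^2 = 3^4; 81^1 = 3^4; 3^1 = 3^1
Combine exponents: 3^9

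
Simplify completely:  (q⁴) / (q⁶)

Quotient: (q^-2)

q^(-2)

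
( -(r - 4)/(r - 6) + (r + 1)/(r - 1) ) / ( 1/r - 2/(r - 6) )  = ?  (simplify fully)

Numerator: -(r - 4)/(r - 6) + (r + 1)/(r - 1) = -10/(r^2 - 7*r + 6)
Denominator: 1/r - 2/(r - 6) = (-r - 6)/(r^2 - 6*r)
Divide: (-10/(r^2 - 7*r + 6)) · ((r^2 - 6*r)/(-r - 6)) = 10*r/(r^2 + 5*r - 6)

10*r/(r^2 + 5*r - 6)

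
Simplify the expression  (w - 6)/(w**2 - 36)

Factor: w**2 - 36 = (w + 6)*(w - 6)
Cancel the common factor (w - 6).

1/(w + 6)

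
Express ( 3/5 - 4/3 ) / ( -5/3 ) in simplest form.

11/25

Numerator: 3/5 - 4/3 = -11/15
Denominator: -5/3 = -5/3
Divide: (-11/15) · (-3/5) = 11/25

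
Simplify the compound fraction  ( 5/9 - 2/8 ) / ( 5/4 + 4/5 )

Numerator: 5/9 - 2/8 = 11/36
Denominator: 5/4 + 4/5 = 41/20
Divide: (11/36) · (20/41) = 55/369

55/369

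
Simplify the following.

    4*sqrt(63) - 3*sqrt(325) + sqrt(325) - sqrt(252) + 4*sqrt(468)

6*sqrt(7) + 14*sqrt(13)

4*sqrt(63) = 12*sqrt(7); 3*sqrt(325) = 15*sqrt(13); sqrt(325) = 5*sqrt(13); sqrt(252) = 6*sqrt(7); 4*sqrt(468) = 24*sqrt(13)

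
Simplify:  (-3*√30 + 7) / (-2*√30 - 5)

(-29*√30 + 215)/95

Multiply numerator and denominator by -5 + 2*√30.
Denominator becomes -95; numerator becomes -215 + 29*√30.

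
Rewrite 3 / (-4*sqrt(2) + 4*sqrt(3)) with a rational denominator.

(3*sqrt(2) + 3*sqrt(3))/4

Multiply numerator and denominator by 4*sqrt(2) + 4*sqrt(3).
Denominator becomes 16; numerator becomes 12*sqrt(2) + 12*sqrt(3).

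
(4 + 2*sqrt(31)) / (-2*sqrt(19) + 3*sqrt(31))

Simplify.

(8*sqrt(19) + 12*sqrt(31) + 4*sqrt(589) + 186)/203

Multiply numerator and denominator by 2*sqrt(19) + 3*sqrt(31).
Denominator becomes 203; numerator becomes 8*sqrt(19) + 12*sqrt(31) + 4*sqrt(589) + 186.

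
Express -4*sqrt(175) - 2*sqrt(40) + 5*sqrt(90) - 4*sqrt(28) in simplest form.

-28*sqrt(7) + 11*sqrt(10)

4*sqrt(175) = 20*sqrt(7); 2*sqrt(40) = 4*sqrt(10); 5*sqrt(90) = 15*sqrt(10); 4*sqrt(28) = 8*sqrt(7)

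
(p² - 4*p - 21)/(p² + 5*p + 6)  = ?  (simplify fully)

Factor: p² - 4*p - 21 = (p - 7)·(p + 3);  p² + 5*p + 6 = (p + 2)·(p + 3)
Cancel the common factor (p + 3).

(p - 7)/(p + 2)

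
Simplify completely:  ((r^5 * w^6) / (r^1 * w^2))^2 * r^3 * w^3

Inside the bracket: r^4 * w^4
Raise to the power 2: r^8 * w^8
Multiply by r^3 * w^3: add exponents.

r^11*w^11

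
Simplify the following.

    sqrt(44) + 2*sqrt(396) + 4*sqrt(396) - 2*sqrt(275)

sqrt(44) = 2*sqrt(11); 2*sqrt(396) = 12*sqrt(11); 4*sqrt(396) = 24*sqrt(11); 2*sqrt(275) = 10*sqrt(11)
Combine: (2 + 12 + 24 - 10)·sqrt(11) = 28*sqrt(11)

28*sqrt(11)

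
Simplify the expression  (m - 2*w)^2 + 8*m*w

After expansion: m^2 + 4*m*w + 4*w^2 — a perfect-square trinomial.

(m + 2*w)^2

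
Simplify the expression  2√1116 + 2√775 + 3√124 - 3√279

2√1116 = 12*√31; 2√775 = 10*√31; 3√124 = 6*√31; 3√279 = 9*√31
Combine: (12 + 10 + 6 - 9)·√31 = 19*√31

19*√31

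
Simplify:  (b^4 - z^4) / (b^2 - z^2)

b^2 + z^2

Difference of fourth powers: factor out (b^2 - z^2).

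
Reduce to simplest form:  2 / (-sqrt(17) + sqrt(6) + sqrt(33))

(-11*sqrt(17) - 5*sqrt(33) + 22*sqrt(6) + 3*sqrt(374))/77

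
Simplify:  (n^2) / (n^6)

n^(-4)

Quotient: (n^-4)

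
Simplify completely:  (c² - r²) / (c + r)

c - r

Difference of squares: factor out (c + r).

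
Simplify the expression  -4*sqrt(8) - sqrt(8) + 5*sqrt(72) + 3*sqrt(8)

26*sqrt(2)

4*sqrt(8) = 8*sqrt(2); sqrt(8) = 2*sqrt(2); 5*sqrt(72) = 30*sqrt(2); 3*sqrt(8) = 6*sqrt(2)
Combine: (-8 - 2 + 30 + 6)·sqrt(2) = 26*sqrt(2)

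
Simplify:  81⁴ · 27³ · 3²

81⁴ = 3^16; 27³ = 3^9; 3² = 3^2
Combine exponents: 3^27

3^27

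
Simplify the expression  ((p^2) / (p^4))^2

Inside the bracket: (p^-2)
Raise to the power 2: (p^-4)

p^(-4)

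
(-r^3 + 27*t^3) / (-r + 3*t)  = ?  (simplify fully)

Apply the difference-of-cubes factorisation and cancel (-r + 3*t).

r^2 + 3*r*t + 9*t^2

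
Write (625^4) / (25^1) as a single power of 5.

5^14

625^4 = 5^16; 25^1 = 5^2
Combine exponents: 5^14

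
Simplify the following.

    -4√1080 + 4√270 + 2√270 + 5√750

19*√30

4√1080 = 24*√30; 4√270 = 12*√30; 2√270 = 6*√30; 5√750 = 25*√30
Combine: (-24 + 12 + 6 + 25)·√30 = 19*√30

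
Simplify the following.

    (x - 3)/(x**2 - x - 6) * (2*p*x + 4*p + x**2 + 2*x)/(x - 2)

(2*p + x)/(x - 2)

Factor: x**2 - x - 6 = (x - 3)*(x + 2);  2*p*x + 4*p + x**2 + 2*x = (2*p + x)*(x + 2)
Cancel the common factors (x - 3), (x + 2).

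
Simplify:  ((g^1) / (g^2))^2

Inside the bracket: (g^-1)
Raise to the power 2: (g^-2)

g^(-2)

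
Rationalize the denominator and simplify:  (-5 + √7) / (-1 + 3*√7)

(-7*√7 + 8)/31

Multiply numerator and denominator by -3*√7 - 1.
Denominator becomes -62; numerator becomes -16 + 14*√7.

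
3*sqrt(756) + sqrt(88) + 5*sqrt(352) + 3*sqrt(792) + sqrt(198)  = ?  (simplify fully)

18*sqrt(21) + 43*sqrt(22)

3*sqrt(756) = 18*sqrt(21); sqrt(88) = 2*sqrt(22); 5*sqrt(352) = 20*sqrt(22); 3*sqrt(792) = 18*sqrt(22); sqrt(198) = 3*sqrt(22)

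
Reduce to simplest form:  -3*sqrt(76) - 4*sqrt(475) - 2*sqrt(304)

-34*sqrt(19)

3*sqrt(76) = 6*sqrt(19); 4*sqrt(475) = 20*sqrt(19); 2*sqrt(304) = 8*sqrt(19)
Combine: (-6 - 20 - 8)·sqrt(19) = -34*sqrt(19)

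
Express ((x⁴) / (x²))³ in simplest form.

Inside the bracket: x²
Raise to the power 3: x⁶

x⁶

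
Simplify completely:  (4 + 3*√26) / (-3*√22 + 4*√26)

Multiply numerator and denominator by 3*√22 + 4*√26.
Denominator becomes 218; numerator becomes 12*√22 + 16*√26 + 18*√143 + 312.

(6*√22 + 8*√26 + 9*√143 + 156)/109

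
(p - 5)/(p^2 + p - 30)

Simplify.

1/(p + 6)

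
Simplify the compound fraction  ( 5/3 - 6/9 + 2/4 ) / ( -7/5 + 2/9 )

Numerator: 5/3 - 6/9 + 2/4 = 3/2
Denominator: -7/5 + 2/9 = -53/45
Divide: (3/2) · (-45/53) = -135/106

-135/106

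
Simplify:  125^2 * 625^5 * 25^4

125^2 = 5^6; 625^5 = 5^20; 25^4 = 5^8
Combine exponents: 5^34

5^34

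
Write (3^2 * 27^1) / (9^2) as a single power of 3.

3^1

3^2 = 3^2; 27^1 = 3^3; 9^2 = 3^4
Combine exponents: 3^1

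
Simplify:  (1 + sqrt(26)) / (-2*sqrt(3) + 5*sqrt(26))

(2*sqrt(3) + 2*sqrt(78) + 5*sqrt(26) + 130)/638

Multiply numerator and denominator by 2*sqrt(3) + 5*sqrt(26).
Denominator becomes 638; numerator becomes 2*sqrt(3) + 2*sqrt(78) + 5*sqrt(26) + 130.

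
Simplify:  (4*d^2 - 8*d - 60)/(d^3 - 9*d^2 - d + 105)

4/(d - 7)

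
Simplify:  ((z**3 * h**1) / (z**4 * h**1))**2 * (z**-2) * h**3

Inside the bracket: (z**-1)
Raise to the power 2: (z**-2)
Multiply by (z**-2) * h**3: add exponents.

h**3/z**4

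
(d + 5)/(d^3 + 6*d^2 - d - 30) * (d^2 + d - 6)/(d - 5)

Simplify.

Factor: d^3 + 6*d^2 - d - 30 = (d + 3)*(d - 2)*(d + 5);  d^2 + d - 6 = (d - 2)*(d + 3)
Cancel the common factors (d - 2), (d + 5), (d + 3).

1/(d - 5)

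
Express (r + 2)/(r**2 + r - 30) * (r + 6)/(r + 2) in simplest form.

1/(r - 5)

Factor: r**2 + r - 30 = (r + 6)*(r - 5)
Cancel the common factors (r + 2), (r + 6).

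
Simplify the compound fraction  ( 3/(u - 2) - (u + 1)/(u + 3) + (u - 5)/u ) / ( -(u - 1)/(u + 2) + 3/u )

(-30*u - 60)/(u**4 - 3*u**3 - 16*u**2 + 18*u + 36)

Numerator: 3/(u - 2) - (u + 1)/(u + 3) + (u - 5)/u = 30/(u**3 + u**2 - 6*u)
Denominator: -(u - 1)/(u + 2) + 3/u = (-u**2 + 4*u + 6)/(u**2 + 2*u)
Divide: (30/(u**3 + u**2 - 6*u)) · ((u**2 + 2*u)/(-u**2 + 4*u + 6)) = (-30*u - 60)/(u**4 - 3*u**3 - 16*u**2 + 18*u + 36)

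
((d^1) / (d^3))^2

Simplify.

Inside the bracket: (d^-2)
Raise to the power 2: (d^-4)

d^(-4)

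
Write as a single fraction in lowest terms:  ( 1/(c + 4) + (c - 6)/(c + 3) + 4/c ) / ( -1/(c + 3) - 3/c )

(-c³ - 3*c² - 7*c - 48)/(4*c² + 25*c + 36)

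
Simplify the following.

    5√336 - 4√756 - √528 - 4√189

-16*√21 - 4*√33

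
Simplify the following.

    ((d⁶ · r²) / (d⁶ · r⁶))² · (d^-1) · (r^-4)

Inside the bracket: (r^-4)
Raise to the power 2: (r^-8)
Multiply by (d^-1) · (r^-4): add exponents.

1/(d*r^12)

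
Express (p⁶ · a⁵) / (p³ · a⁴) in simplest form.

a*p³

Quotient: p³ · a¹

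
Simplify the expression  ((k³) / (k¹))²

Inside the bracket: k²
Raise to the power 2: k⁴

k⁴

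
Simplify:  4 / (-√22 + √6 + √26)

Group as (√6 + √26) - √22; multiply by (√6 + √26) + √22, then rationalise the remaining surd.

(-10*√22 + 2*√26 + 42*√6 + 4*√858)/131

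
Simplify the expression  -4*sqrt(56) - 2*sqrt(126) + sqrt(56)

4*sqrt(56) = 8*sqrt(14); 2*sqrt(126) = 6*sqrt(14); sqrt(56) = 2*sqrt(14)
Combine: (-8 - 6 + 2)·sqrt(14) = -12*sqrt(14)

-12*sqrt(14)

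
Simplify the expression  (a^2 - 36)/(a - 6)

Factor: a^2 - 36 = (a + 6)*(a - 6)
Cancel the common factor (a - 6).

a + 6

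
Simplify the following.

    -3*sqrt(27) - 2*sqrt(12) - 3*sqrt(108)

-31*sqrt(3)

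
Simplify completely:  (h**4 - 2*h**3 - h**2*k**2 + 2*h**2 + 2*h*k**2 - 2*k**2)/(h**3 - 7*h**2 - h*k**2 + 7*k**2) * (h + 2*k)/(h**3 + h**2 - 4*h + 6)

Factor: h**4 - 2*h**3 - h**2*k**2 + 2*h**2 + 2*h*k**2 - 2*k**2 = (h**2 - 2*h + 2)*(h - k)*(h + k);  h**3 - 7*h**2 - h*k**2 + 7*k**2 = (h - 7)*(h + k)*(h - k);  h**3 + h**2 - 4*h + 6 = (h + 3)*(h**2 - 2*h + 2)
Cancel the common factors (h**2 - 2*h + 2), (h + k), (h - k).

(h + 2*k)/(h**2 - 4*h - 21)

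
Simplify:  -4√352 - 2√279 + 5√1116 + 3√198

-7*√22 + 24*√31

4√352 = 16*√22; 2√279 = 6*√31; 5√1116 = 30*√31; 3√198 = 9*√22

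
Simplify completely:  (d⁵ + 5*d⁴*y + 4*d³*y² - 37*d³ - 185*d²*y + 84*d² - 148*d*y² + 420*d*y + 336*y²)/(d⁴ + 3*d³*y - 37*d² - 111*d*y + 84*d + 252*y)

Factor: d⁵ + 5*d⁴*y + 4*d³*y² - 37*d³ - 185*d²*y + 84*d² - 148*d*y² + 420*d*y + 336*y² = (d - 3)·(d + 4*y)·(d + y)·(d - 4)·(d + 7);  d⁴ + 3*d³*y - 37*d² - 111*d*y + 84*d + 252*y = (d + 3*y)·(d - 4)·(d - 3)·(d + 7)
Cancel the common factors (d - 4), (d - 3), (d + 7).

(d² + 5*d*y + 4*y²)/(d + 3*y)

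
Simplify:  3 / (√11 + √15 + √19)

(-6*√3135 + 21*√19 + 45*√15 + 69*√11)/611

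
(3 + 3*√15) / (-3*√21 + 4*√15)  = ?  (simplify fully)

Multiply numerator and denominator by 3*√21 + 4*√15.
Denominator becomes 51; numerator becomes 9*√21 + 12*√15 + 27*√35 + 180.

(3*√21 + 4*√15 + 9*√35 + 60)/17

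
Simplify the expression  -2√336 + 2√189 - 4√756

-26*√21

2√336 = 8*√21; 2√189 = 6*√21; 4√756 = 24*√21
Combine: (-8 + 6 - 24)·√21 = -26*√21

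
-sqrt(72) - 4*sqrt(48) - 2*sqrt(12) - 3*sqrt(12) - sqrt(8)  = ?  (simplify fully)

-26*sqrt(3) - 8*sqrt(2)

sqrt(72) = 6*sqrt(2); 4*sqrt(48) = 16*sqrt(3); 2*sqrt(12) = 4*sqrt(3); 3*sqrt(12) = 6*sqrt(3); sqrt(8) = 2*sqrt(2)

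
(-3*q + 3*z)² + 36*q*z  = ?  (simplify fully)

9*(q + z)²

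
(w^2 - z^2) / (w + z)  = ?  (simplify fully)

Difference of squares: factor out (w + z).

w - z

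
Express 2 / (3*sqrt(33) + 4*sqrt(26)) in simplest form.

Multiply numerator and denominator by -4*sqrt(26) + 3*sqrt(33).
Denominator becomes -119; numerator becomes -8*sqrt(26) + 6*sqrt(33).

(-6*sqrt(33) + 8*sqrt(26))/119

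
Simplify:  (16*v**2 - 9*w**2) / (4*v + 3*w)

Difference of squares: factor out (4*v + 3*w).

4*v - 3*w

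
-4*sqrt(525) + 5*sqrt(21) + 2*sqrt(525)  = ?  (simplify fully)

4*sqrt(525) = 20*sqrt(21); 5*sqrt(21) = 5*sqrt(21); 2*sqrt(525) = 10*sqrt(21)
Combine: (-20 + 5 + 10)·sqrt(21) = -5*sqrt(21)

-5*sqrt(21)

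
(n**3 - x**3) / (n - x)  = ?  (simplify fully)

Factor as (a-b)(a**2+ab+b**2) with a=n, b=x.

n**2 + n*x + x**2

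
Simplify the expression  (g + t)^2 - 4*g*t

(g - t)^2

Expanding gives g^2 - 2*g*t + t^2, a perfect square.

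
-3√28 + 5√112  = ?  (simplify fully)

3√28 = 6*√7; 5√112 = 20*√7
Combine: (-6 + 20)·√7 = 14*√7

14*√7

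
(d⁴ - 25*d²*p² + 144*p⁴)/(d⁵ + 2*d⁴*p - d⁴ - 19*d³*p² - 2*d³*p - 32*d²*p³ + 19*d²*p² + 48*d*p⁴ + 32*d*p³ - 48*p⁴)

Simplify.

Factor: d⁴ - 25*d²*p² + 144*p⁴ = (d - 3*p)·(d - 4*p)·(d + 3*p)·(d + 4*p);  d⁵ + 2*d⁴*p - d⁴ - 19*d³*p² - 2*d³*p - 32*d²*p³ + 19*d²*p² + 48*d*p⁴ + 32*d*p³ - 48*p⁴ = (d + 3*p)·(d - p)·(d - 4*p)·(d + 4*p)·(d - 1)
Cancel the common factors (d + 3*p), (d - 4*p), (d + 4*p).

(-d + 3*p)/(-d² + d*p + d - p)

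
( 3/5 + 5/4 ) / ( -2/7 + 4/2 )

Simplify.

259/240

Numerator: 3/5 + 5/4 = 37/20
Denominator: -2/7 + 4/2 = 12/7
Divide: (37/20) · (7/12) = 259/240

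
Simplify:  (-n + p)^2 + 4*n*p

(n + p)^2

After expansion: n^2 + 2*n*p + p^2 — a perfect-square trinomial.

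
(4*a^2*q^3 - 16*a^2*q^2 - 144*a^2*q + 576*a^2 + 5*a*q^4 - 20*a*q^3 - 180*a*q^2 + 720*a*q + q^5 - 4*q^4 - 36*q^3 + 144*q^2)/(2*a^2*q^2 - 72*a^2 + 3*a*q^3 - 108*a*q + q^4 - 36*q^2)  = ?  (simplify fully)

Factor: 4*a^2*q^3 - 16*a^2*q^2 - 144*a^2*q + 576*a^2 + 5*a*q^4 - 20*a*q^3 - 180*a*q^2 + 720*a*q + q^5 - 4*q^4 - 36*q^3 + 144*q^2 = (q - 6)*(q + 6)*(4*a + q)*(q - 4)*(a + q);  2*a^2*q^2 - 72*a^2 + 3*a*q^3 - 108*a*q + q^4 - 36*q^2 = (a + q)*(2*a + q)*(q + 6)*(q - 6)
Cancel the common factors (q + 6), (a + q), (q - 6).

(4*a*q - 16*a + q^2 - 4*q)/(2*a + q)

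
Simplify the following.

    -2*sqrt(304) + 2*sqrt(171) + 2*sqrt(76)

2*sqrt(19)

2*sqrt(304) = 8*sqrt(19); 2*sqrt(171) = 6*sqrt(19); 2*sqrt(76) = 4*sqrt(19)
Combine: (-8 + 6 + 4)·sqrt(19) = 2*sqrt(19)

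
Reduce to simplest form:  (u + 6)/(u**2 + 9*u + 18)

1/(u + 3)

Factor: u**2 + 9*u + 18 = (u + 6)*(u + 3)
Cancel the common factor (u + 6).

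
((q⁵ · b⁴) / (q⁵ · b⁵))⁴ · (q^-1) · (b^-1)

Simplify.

1/(b⁵*q)

Inside the bracket: (b^-1)
Raise to the power 4: (b^-4)
Multiply by (q^-1) · (b^-1): add exponents.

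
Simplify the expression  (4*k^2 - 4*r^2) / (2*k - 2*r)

2*k + 2*r

Difference of squares: factor out (2*k - 2*r).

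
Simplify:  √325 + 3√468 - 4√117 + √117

√325 = 5*√13; 3√468 = 18*√13; 4√117 = 12*√13; √117 = 3*√13
Combine: (5 + 18 - 12 + 3)·√13 = 14*√13

14*√13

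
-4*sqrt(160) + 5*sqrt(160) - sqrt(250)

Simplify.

4*sqrt(160) = 16*sqrt(10); 5*sqrt(160) = 20*sqrt(10); sqrt(250) = 5*sqrt(10)
Combine: (-16 + 20 - 5)·sqrt(10) = -sqrt(10)

-sqrt(10)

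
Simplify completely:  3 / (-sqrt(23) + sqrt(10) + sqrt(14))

(-3*sqrt(23) + 57*sqrt(14) + 81*sqrt(10) + 12*sqrt(805))/559

Group as (sqrt(10) + sqrt(14)) - sqrt(23); multiply by (sqrt(10) + sqrt(14)) + sqrt(23), then rationalise the remaining surd.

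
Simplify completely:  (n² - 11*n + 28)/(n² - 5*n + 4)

(n - 7)/(n - 1)

Factor: n² - 11*n + 28 = (n - 7)·(n - 4);  n² - 5*n + 4 = (n - 1)·(n - 4)
Cancel the common factor (n - 4).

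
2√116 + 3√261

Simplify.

13*√29

2√116 = 4*√29; 3√261 = 9*√29
Combine: (4 + 9)·√29 = 13*√29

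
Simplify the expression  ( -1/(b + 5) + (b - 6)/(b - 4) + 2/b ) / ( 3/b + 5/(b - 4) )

Numerator: -1/(b + 5) + (b - 6)/(b - 4) + 2/b = (b^3 - 24*b - 40)/(b^3 + b^2 - 20*b)
Denominator: 3/b + 5/(b - 4) = (8*b - 12)/(b^2 - 4*b)
Divide: ((b^3 - 24*b - 40)/(b^3 + b^2 - 20*b)) · ((b^2 - 4*b)/(8*b - 12)) = (b^3 - 24*b - 40)/(8*b^2 + 28*b - 60)

(b^3 - 24*b - 40)/(8*b^2 + 28*b - 60)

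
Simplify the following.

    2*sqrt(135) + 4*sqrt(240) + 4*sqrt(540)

46*sqrt(15)

2*sqrt(135) = 6*sqrt(15); 4*sqrt(240) = 16*sqrt(15); 4*sqrt(540) = 24*sqrt(15)
Combine: (6 + 16 + 24)·sqrt(15) = 46*sqrt(15)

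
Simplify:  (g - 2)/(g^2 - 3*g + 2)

1/(g - 1)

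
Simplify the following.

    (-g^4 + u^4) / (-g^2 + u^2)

-g^4 + u^4 factors as (-g + u)*(g + u)*(g^2 + u^2).

g^2 + u^2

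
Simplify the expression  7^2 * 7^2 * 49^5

7^2 = 7^2; 7^2 = 7^2; 49^5 = 7^10
Combine exponents: 7^14

7^14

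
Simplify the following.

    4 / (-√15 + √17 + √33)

Group as (√17 + √33) - √15; multiply by (√17 + √33) + √15, then rationalise the remaining surd.

(-140*√15 - 4*√33 + 124*√17 + 24*√935)/1019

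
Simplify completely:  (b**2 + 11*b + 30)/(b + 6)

b + 5

Factor: b**2 + 11*b + 30 = (b + 5)*(b + 6)
Cancel the common factor (b + 6).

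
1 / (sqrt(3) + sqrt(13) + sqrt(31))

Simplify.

(-21*sqrt(13) - 41*sqrt(3) + 2*sqrt(1209) + 15*sqrt(31))/69

Group as (sqrt(3) + sqrt(31)) + sqrt(13); multiply by (sqrt(3) + sqrt(31)) - sqrt(13), then rationalise the remaining surd.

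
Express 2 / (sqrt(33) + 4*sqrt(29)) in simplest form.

Multiply numerator and denominator by -4*sqrt(29) + sqrt(33).
Denominator becomes -431; numerator becomes -8*sqrt(29) + 2*sqrt(33).

(-2*sqrt(33) + 8*sqrt(29))/431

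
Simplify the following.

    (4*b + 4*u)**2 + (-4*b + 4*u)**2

32*b**2 + 32*u**2

Write as f((4*u),(4*b)) + f((4*u),-(4*b)) and expand.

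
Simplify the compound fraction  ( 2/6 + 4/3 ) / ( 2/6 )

Numerator: 2/6 + 4/3 = 5/3
Denominator: 2/6 = 1/3
Divide: (5/3) · (3) = 5

5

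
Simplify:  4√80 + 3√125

31*√5

4√80 = 16*√5; 3√125 = 15*√5
Combine: (16 + 15)·√5 = 31*√5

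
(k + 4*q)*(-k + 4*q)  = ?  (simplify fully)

Difference of squares with P = 4*q, Q = k.

-k^2 + 16*q^2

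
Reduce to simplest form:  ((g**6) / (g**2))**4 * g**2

Inside the bracket: g**4
Raise to the power 4: g**16
Multiply by g**2: add exponents.

g**18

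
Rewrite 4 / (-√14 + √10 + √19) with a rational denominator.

Group as (√10 + √19) - √14; multiply by (√10 + √19) + √14, then rationalise the remaining surd.

(-60*√14 + 20*√19 + 92*√10 + 16*√665)/535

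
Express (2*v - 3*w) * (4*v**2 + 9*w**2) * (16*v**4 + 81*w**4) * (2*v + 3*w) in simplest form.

256*v**8 - 6561*w**8

Telescope via difference of squares: ((2*v)+(3*w))((2*v)-(3*w)) = 4*v**2 - 9*w**2, then repeat with the next factor.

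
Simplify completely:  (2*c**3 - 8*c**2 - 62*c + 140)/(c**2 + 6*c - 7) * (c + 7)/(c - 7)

(2*c**2 + 6*c - 20)/(c - 1)

Factor: 2*c**3 - 8*c**2 - 62*c + 140 = 2*(c - 2)*(c + 5)*(c - 7);  c**2 + 6*c - 7 = (c + 7)*(c - 1)
Cancel the common factors (c - 7), (c + 7).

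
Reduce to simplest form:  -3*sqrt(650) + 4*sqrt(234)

3*sqrt(650) = 15*sqrt(26); 4*sqrt(234) = 12*sqrt(26)
Combine: (-15 + 12)·sqrt(26) = -3*sqrt(26)

-3*sqrt(26)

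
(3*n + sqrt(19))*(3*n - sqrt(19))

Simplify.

Difference of squares with P = 3*n, Q = sqrt(19).

9*n**2 - 19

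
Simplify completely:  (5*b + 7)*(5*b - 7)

(5*b)^2 - (7)^2 = 25*b^2 - 49.

25*b^2 - 49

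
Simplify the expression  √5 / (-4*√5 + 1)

Multiply numerator and denominator by 1 + 4*√5.
Denominator becomes -79; numerator becomes √5 + 20.

(-20 - √5)/79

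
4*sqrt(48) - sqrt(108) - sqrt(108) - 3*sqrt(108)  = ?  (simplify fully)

4*sqrt(48) = 16*sqrt(3); sqrt(108) = 6*sqrt(3); sqrt(108) = 6*sqrt(3); 3*sqrt(108) = 18*sqrt(3)
Combine: (16 - 6 - 6 - 18)·sqrt(3) = -14*sqrt(3)

-14*sqrt(3)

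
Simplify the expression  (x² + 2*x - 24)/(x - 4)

Factor: x² + 2*x - 24 = (x - 4)·(x + 6)
Cancel the common factor (x - 4).

x + 6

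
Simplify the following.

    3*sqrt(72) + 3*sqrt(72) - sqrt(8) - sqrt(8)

3*sqrt(72) = 18*sqrt(2); 3*sqrt(72) = 18*sqrt(2); sqrt(8) = 2*sqrt(2); sqrt(8) = 2*sqrt(2)
Combine: (18 + 18 - 2 - 2)·sqrt(2) = 32*sqrt(2)

32*sqrt(2)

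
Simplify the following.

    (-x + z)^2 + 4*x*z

After expansion: x^2 + 2*x*z + z^2 — a perfect-square trinomial.

(x + z)^2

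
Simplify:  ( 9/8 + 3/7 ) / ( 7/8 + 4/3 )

261/371

Numerator: 9/8 + 3/7 = 87/56
Denominator: 7/8 + 4/3 = 53/24
Divide: (87/56) · (24/53) = 261/371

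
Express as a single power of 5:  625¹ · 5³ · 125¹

5^10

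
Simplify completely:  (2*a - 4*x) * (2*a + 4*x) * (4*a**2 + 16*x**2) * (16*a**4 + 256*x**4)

256*a**8 - 65536*x**8

Telescope via difference of squares: ((2*a)+(4*x))((2*a)-(4*x)) = 4*a**2 - 16*x**2, then repeat with the next factor.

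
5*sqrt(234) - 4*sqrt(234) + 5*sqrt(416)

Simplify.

23*sqrt(26)

5*sqrt(234) = 15*sqrt(26); 4*sqrt(234) = 12*sqrt(26); 5*sqrt(416) = 20*sqrt(26)
Combine: (15 - 12 + 20)·sqrt(26) = 23*sqrt(26)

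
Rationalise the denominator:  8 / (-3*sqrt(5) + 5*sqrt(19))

Multiply numerator and denominator by 3*sqrt(5) + 5*sqrt(19).
Denominator becomes 430; numerator becomes 24*sqrt(5) + 40*sqrt(19).

(12*sqrt(5) + 20*sqrt(19))/215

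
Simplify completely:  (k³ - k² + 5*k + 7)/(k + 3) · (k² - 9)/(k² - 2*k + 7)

Factor: k³ - k² + 5*k + 7 = (k² - 2*k + 7)·(k + 1);  k² - 9 = (k - 3)·(k + 3)
Cancel the common factors (k² - 2*k + 7), (k + 3).

k² - 2*k - 3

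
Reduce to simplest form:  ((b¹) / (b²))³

Inside the bracket: (b^-1)
Raise to the power 3: (b^-3)

b^(-3)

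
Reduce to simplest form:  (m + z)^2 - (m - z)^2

Write as f(m,z) - f(m,-z) and expand.

4*m*z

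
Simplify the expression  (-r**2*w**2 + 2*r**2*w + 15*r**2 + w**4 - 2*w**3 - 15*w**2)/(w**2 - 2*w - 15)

Factor: -r**2*w**2 + 2*r**2*w + 15*r**2 + w**4 - 2*w**3 - 15*w**2 = (-r + w)*(r + w)*(w + 3)*(w - 5);  w**2 - 2*w - 15 = (w + 3)*(w - 5)
Cancel the common factors (w - 5), (w + 3).

-r**2 + w**2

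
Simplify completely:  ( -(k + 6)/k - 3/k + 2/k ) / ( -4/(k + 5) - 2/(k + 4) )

(k^3 + 16*k^2 + 83*k + 140)/(6*k^2 + 26*k)

Numerator: -(k + 6)/k - 3/k + 2/k = (-k - 7)/k
Denominator: -4/(k + 5) - 2/(k + 4) = (-6*k - 26)/(k^2 + 9*k + 20)
Divide: ((-k - 7)/k) · ((k^2 + 9*k + 20)/(-6*k - 26)) = (k^3 + 16*k^2 + 83*k + 140)/(6*k^2 + 26*k)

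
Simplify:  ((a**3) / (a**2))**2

Inside the bracket: a**1
Raise to the power 2: a**2

a**2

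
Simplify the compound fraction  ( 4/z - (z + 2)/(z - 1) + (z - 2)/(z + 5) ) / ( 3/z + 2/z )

Numerator: 4/z - (z + 2)/(z - 1) + (z - 2)/(z + 5) = (-6*z^2 + 8*z - 20)/(z^3 + 4*z^2 - 5*z)
Denominator: 3/z + 2/z = 5/z
Divide: ((-6*z^2 + 8*z - 20)/(z^3 + 4*z^2 - 5*z)) · (z/5) = (-6*z^2 + 8*z - 20)/(5*z^2 + 20*z - 25)

(-6*z^2 + 8*z - 20)/(5*z^2 + 20*z - 25)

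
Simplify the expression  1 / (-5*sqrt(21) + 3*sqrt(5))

(-5*sqrt(21) - 3*sqrt(5))/480

Multiply numerator and denominator by 3*sqrt(5) + 5*sqrt(21).
Denominator becomes -480; numerator becomes 3*sqrt(5) + 5*sqrt(21).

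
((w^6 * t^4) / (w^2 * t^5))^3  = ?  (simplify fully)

Inside the bracket: w^4 * (t^-1)
Raise to the power 3: w^12 * (t^-3)

w^12/t^3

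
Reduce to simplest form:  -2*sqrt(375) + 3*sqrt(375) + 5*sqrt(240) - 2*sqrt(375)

15*sqrt(15)

2*sqrt(375) = 10*sqrt(15); 3*sqrt(375) = 15*sqrt(15); 5*sqrt(240) = 20*sqrt(15); 2*sqrt(375) = 10*sqrt(15)
Combine: (-10 + 15 + 20 - 10)·sqrt(15) = 15*sqrt(15)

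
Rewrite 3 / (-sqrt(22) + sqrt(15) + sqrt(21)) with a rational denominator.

(-21*sqrt(22) + 24*sqrt(21) + 42*sqrt(15) + 9*sqrt(770))/532

Group as (sqrt(15) + sqrt(21)) - sqrt(22); multiply by (sqrt(15) + sqrt(21)) + sqrt(22), then rationalise the remaining surd.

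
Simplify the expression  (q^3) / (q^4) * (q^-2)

Quotient: (q^-1)
Multiply by (q^-2): add exponents.

q^(-3)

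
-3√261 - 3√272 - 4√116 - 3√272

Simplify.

-24*√17 - 17*√29

3√261 = 9*√29; 3√272 = 12*√17; 4√116 = 8*√29; 3√272 = 12*√17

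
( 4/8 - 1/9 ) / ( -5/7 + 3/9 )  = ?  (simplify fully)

Numerator: 4/8 - 1/9 = 7/18
Denominator: -5/7 + 3/9 = -8/21
Divide: (7/18) · (-21/8) = -49/48

-49/48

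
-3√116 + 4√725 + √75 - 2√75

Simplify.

3√116 = 6*√29; 4√725 = 20*√29; √75 = 5*√3; 2√75 = 10*√3

-5*√3 + 14*√29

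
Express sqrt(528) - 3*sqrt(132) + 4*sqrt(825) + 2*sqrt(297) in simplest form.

sqrt(528) = 4*sqrt(33); 3*sqrt(132) = 6*sqrt(33); 4*sqrt(825) = 20*sqrt(33); 2*sqrt(297) = 6*sqrt(33)
Combine: (4 - 6 + 20 + 6)·sqrt(33) = 24*sqrt(33)

24*sqrt(33)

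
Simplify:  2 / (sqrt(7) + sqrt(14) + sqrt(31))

(-7*sqrt(62) - 5*sqrt(31) + 12*sqrt(14) + 19*sqrt(7))/73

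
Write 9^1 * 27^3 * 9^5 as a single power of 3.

3^21

9^1 = 3^2; 27^3 = 3^9; 9^5 = 3^10
Combine exponents: 3^21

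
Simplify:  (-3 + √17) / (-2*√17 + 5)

(-19 + √17)/43

Multiply numerator and denominator by 5 + 2*√17.
Denominator becomes -43; numerator becomes -√17 + 19.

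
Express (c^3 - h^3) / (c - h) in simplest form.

c^2 + c*h + h^2

Apply the difference-of-cubes factorisation and cancel (c - h).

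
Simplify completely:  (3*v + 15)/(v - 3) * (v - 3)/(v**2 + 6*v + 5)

3/(v + 1)

Factor: 3*v + 15 = 3*(v + 5);  v**2 + 6*v + 5 = (v + 5)*(v + 1)
Cancel the common factors (v + 5), (v - 3).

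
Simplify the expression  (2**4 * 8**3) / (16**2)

2**5

2**4 = 2**4; 8**3 = 2**9; 16**2 = 2**8
Combine exponents: 2**5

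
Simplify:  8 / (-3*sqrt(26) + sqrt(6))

(-6*sqrt(26) - 2*sqrt(6))/57

Multiply numerator and denominator by sqrt(6) + 3*sqrt(26).
Denominator becomes -228; numerator becomes 8*sqrt(6) + 24*sqrt(26).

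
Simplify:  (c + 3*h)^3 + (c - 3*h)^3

Write as f(c,(3*h)) + f(c,-(3*h)) and expand.

2*c*(c^2 + 27*h^2)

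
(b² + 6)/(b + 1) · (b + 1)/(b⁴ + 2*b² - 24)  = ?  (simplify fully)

Factor: b⁴ + 2*b² - 24 = (b + 2)·(b - 2)·(b² + 6)
Cancel the common factors (b² + 6), (b + 1).

1/(b² - 4)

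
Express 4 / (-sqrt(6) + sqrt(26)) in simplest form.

Multiply numerator and denominator by sqrt(6) + sqrt(26).
Denominator becomes 20; numerator becomes 4*sqrt(6) + 4*sqrt(26).

(sqrt(6) + sqrt(26))/5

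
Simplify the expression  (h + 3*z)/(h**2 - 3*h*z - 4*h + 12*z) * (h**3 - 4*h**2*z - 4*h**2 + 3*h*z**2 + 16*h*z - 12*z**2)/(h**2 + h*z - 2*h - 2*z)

Factor: h**2 - 3*h*z - 4*h + 12*z = (h - 4)*(h - 3*z);  h**3 - 4*h**2*z - 4*h**2 + 3*h*z**2 + 16*h*z - 12*z**2 = (h - 4)*(h - z)*(h - 3*z);  h**2 + h*z - 2*h - 2*z = (h - 2)*(h + z)
Cancel the common factors (h - 3*z), (h - 4).

(h**2 + 2*h*z - 3*z**2)/(h**2 + h*z - 2*h - 2*z)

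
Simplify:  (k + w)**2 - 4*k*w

(k - w)**2

Expanding gives k**2 - 2*k*w + w**2, a perfect square.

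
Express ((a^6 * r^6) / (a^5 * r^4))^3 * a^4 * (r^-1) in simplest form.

Inside the bracket: a^1 * r^2
Raise to the power 3: a^3 * r^6
Multiply by a^4 * (r^-1): add exponents.

a^7*r^5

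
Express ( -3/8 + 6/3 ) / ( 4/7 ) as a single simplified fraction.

91/32

Numerator: -3/8 + 6/3 = 13/8
Denominator: 4/7 = 4/7
Divide: (13/8) · (7/4) = 91/32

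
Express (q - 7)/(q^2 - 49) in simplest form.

1/(q + 7)

Factor: q^2 - 49 = (q - 7)*(q + 7)
Cancel the common factor (q - 7).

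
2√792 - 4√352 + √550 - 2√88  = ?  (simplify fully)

-3*√22

2√792 = 12*√22; 4√352 = 16*√22; √550 = 5*√22; 2√88 = 4*√22
Combine: (12 - 16 + 5 - 4)·√22 = -3*√22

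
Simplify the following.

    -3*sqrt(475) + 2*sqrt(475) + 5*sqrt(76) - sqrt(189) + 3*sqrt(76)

-3*sqrt(21) + 11*sqrt(19)

3*sqrt(475) = 15*sqrt(19); 2*sqrt(475) = 10*sqrt(19); 5*sqrt(76) = 10*sqrt(19); sqrt(189) = 3*sqrt(21); 3*sqrt(76) = 6*sqrt(19)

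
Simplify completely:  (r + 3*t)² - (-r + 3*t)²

12*r*t

Only the odd-power cross terms survive.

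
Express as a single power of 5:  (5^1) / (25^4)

5^1 = 5^1; 25^4 = 5^8
Combine exponents: 5^(-7)

5^(-7)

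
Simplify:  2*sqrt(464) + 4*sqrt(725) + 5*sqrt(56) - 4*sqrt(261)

10*sqrt(14) + 16*sqrt(29)

2*sqrt(464) = 8*sqrt(29); 4*sqrt(725) = 20*sqrt(29); 5*sqrt(56) = 10*sqrt(14); 4*sqrt(261) = 12*sqrt(29)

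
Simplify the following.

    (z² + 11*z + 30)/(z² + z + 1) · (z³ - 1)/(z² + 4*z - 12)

(z² + 4*z - 5)/(z - 2)

Factor: z² + 11*z + 30 = (z + 5)·(z + 6);  z³ - 1 = (z - 1)·(z² + z + 1);  z² + 4*z - 12 = (z - 2)·(z + 6)
Cancel the common factors (z² + z + 1), (z + 6).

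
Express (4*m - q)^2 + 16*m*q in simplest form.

Expand the square and combine the 16*m*q term.

(4*m + q)^2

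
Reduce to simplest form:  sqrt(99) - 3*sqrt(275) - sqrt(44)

sqrt(99) = 3*sqrt(11); 3*sqrt(275) = 15*sqrt(11); sqrt(44) = 2*sqrt(11)
Combine: (3 - 15 - 2)·sqrt(11) = -14*sqrt(11)

-14*sqrt(11)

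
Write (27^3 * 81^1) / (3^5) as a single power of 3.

3^8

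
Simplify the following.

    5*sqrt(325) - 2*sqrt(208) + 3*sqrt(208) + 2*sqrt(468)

41*sqrt(13)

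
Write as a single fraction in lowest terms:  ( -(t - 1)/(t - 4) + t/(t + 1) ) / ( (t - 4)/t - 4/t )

Numerator: -(t - 1)/(t - 4) + t/(t + 1) = (-4*t + 1)/(t^2 - 3*t - 4)
Denominator: (t - 4)/t - 4/t = (t - 8)/t
Divide: ((-4*t + 1)/(t^2 - 3*t - 4)) · (t/(t - 8)) = (-4*t^2 + t)/(t^3 - 11*t^2 + 20*t + 32)

(-4*t^2 + t)/(t^3 - 11*t^2 + 20*t + 32)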